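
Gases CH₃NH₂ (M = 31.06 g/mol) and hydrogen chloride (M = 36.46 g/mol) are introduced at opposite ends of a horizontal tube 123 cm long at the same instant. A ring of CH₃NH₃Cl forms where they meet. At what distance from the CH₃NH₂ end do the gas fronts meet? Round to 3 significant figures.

In equal time, each gas travels a distance ∝ its rate ∝ 1/√M, so d_CH₃NH₂/d_HCl = √(M_HCl/M_CH₃NH₂) = √(36.46/31.06) = 1.083.
With d_CH₃NH₂ + d_HCl = 123 cm, d_HCl = 123/(1 + 1.083) = 59.04 cm.
d_CH₃NH₂ = 123 − 59.04 = 64.0 cm.

64.0 cm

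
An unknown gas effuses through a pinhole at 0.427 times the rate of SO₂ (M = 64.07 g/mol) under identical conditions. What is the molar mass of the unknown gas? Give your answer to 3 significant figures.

351 g/mol

From Graham's law, rate_X/rate_SO₂ = √(M_SO₂/M_X).
0.427 = √(64.07/M_X)
M_X = 64.07 / 0.427² = 64.07 / 0.1823 = 351 g/mol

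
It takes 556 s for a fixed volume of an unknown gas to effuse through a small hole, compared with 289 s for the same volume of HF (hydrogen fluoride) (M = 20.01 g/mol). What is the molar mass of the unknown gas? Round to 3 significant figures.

74.1 g/mol

By Graham's law, t_X/t_HF = √(M_X/M_HF).
556/289 = 1.924 = √(M_X/20.01)
M_X = 20.01 × 1.924² = 20.01 × 3.701 = 74.1 g/mol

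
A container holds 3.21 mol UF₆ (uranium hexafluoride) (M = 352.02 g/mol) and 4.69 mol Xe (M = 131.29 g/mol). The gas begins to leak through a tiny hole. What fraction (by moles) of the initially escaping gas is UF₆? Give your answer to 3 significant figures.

0.295

Each component's effusion rate ∝ (its partial pressure)·(1/√M) ∝ n_i/√M_i.
x_UF₆(eff) = (n_UF₆/√M_UF₆) / (n_UF₆/√M_UF₆ + n_Xe/√M_Xe)
= (3.21/√352.02) / (3.21/√352.02 + 4.69/√131.29) = 0.1711/(0.1711 + 0.4093) = 0.295.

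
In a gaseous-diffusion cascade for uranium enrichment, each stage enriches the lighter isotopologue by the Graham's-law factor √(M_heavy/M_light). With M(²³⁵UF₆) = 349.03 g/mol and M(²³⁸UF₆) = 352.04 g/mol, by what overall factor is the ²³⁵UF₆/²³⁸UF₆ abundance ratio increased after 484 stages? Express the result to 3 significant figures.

Overall factor = α^484 with α = √(352.04/349.03), i.e. (352.04/349.03)^(484/2).
= 1.00862^242 = 7.99.

7.99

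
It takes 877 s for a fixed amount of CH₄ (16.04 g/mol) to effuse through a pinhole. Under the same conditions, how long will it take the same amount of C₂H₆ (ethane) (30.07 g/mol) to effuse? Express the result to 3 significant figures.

By Graham's law, t_C₂H₆/t_CH₄ = √(M_C₂H₆/M_CH₄) = √(30.07/16.04) = √1.875 = 1.369.
So the time for C₂H₆ is 877 × 1.369 = 1200 s.

1200 s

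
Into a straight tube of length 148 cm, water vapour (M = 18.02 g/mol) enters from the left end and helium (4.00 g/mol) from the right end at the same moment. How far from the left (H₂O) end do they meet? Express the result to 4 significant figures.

The fronts meet when d_H₂O + d_He = L with d_H₂O/d_He = √(M_He/M_H₂O) (Graham's law). Here √(M_He/M_H₂O) = √(4.00/18.02) = 0.4711.
With d_H₂O + d_He = 148 cm, d_He = 148/(1 + 0.4711) = 100.6 cm.
d_H₂O = 148 − 100.6 = 47.40 cm.

47.40 cm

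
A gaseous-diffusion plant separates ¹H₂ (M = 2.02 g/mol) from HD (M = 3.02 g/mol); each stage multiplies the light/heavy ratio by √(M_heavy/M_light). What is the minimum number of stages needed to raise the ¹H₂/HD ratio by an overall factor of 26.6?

Single-stage factor α = √(3.02/2.02), so ln α = ½ ln(1.49505) = 0.2011.
Need α^N ≥ 26.6 ⇒ N ≥ ln(26.6) / ln α = 3.281 / 0.2011 = 16.32.
Rounding up, N = 17 stages.

17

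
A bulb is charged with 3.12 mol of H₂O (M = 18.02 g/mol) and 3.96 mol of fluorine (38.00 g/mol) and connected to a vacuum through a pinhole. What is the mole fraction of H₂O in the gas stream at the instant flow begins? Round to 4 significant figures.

Rate_i ∝ x_i/√M_i (Graham's law weighted by mole fraction), so the effusate composition follows n_i/√M_i.
x_H₂O(eff) = (n_H₂O/√M_H₂O) / (n_H₂O/√M_H₂O + n_F₂/√M_F₂)
= (3.12/√18.02) / (3.12/√18.02 + 3.96/√38.00) = 0.7350/(0.7350 + 0.6424) = 0.5336.

0.5336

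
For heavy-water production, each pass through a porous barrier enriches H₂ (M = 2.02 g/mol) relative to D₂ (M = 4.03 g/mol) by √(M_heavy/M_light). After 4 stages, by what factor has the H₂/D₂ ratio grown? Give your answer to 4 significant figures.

The single-stage factor is √(M_heavy/M_light), so 4 stages give [√(4.03/2.02)]^4 = (4.03/2.02)^(4/2).
= 1.99505^2 = 3.980.

3.980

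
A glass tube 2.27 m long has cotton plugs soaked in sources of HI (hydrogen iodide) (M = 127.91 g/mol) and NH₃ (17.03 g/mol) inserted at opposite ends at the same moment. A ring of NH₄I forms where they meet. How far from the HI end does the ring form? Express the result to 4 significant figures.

0.6069 m

Distances travelled in equal time are proportional to diffusion rates, so d_HI/d_NH₃ = √(M_NH₃/M_HI) = √(17.03/127.91) = 0.3649.
With d_HI + d_NH₃ = 2.27 m, d_NH₃ = 2.27/(1 + 0.3649) = 1.663 m.
d_HI = 2.27 − 1.663 = 0.6069 m.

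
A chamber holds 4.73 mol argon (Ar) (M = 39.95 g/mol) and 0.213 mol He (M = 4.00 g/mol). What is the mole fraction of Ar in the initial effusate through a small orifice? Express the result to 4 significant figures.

0.8754

Effusion rate of each component ∝ n_i/√M_i (partial pressure × 1/√M).
Mole fraction of Ar in the effusate = (n_Ar/√M_Ar) / (n_Ar/√M_Ar + n_He/√M_He)
= (4.73/√39.95) / (4.73/√39.95 + 0.213/√4.00) = 0.7483/(0.7483 + 0.1065) = 0.8754.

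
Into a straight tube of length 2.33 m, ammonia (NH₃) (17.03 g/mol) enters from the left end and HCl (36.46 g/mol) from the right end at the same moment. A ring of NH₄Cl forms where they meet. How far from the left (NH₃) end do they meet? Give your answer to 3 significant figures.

Distances travelled in equal time are proportional to diffusion rates, so d_NH₃/d_HCl = √(M_HCl/M_NH₃) = √(36.46/17.03) = 1.463.
With d_NH₃ + d_HCl = 2.33 m, d_HCl = 2.33/(1 + 1.463) = 0.9459 m.
d_NH₃ = 2.33 − 0.9459 = 1.38 m.

1.38 m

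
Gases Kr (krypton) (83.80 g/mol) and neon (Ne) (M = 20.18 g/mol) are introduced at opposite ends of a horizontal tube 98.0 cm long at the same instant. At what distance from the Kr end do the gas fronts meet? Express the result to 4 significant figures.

32.26 cm

In equal time, each gas travels a distance ∝ its rate ∝ 1/√M, so d_Kr/d_Ne = √(M_Ne/M_Kr) = √(20.18/83.80) = 0.4907.
With d_Kr + d_Ne = 98.0 cm, d_Ne = 98.0/(1 + 0.4907) = 65.74 cm.
d_Kr = 98.0 − 65.74 = 32.26 cm.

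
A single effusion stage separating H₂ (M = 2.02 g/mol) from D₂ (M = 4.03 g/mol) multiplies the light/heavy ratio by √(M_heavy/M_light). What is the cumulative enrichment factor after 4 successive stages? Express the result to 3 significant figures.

Each stage multiplies the ratio by α = √(4.03/2.02), so after 4 stages the overall factor is α^4 = (4.03/2.02)^(4/2).
= 1.99505^2 = 3.98.

3.98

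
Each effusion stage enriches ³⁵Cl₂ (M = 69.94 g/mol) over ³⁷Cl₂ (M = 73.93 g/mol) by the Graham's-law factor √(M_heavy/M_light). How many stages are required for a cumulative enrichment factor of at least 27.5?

Single-stage factor α = √(73.93/69.94), so ln α = ½ ln(1.05705) = 0.02774.
Need α^N ≥ 27.5 ⇒ N ≥ ln(27.5) / ln α = 3.314 / 0.02774 = 119.47.
So at least 120 stages are needed.

120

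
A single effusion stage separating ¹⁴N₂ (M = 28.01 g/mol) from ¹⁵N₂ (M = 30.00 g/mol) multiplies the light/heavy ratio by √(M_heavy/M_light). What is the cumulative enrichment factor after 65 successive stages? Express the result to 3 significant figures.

Overall factor = α^65 with α = √(30.00/28.01), i.e. (30.00/28.01)^(65/2).
= 1.07105^(65/2) = 9.31.

9.31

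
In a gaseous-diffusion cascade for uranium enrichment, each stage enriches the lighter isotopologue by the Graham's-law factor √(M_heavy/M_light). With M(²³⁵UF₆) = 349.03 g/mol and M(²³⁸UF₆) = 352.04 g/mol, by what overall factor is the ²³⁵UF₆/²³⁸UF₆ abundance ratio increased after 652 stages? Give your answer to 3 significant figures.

16.4

The single-stage factor is √(M_heavy/M_light), so 652 stages give [√(352.04/349.03)]^652 = (352.04/349.03)^(652/2).
= 1.00862^326 = 16.4.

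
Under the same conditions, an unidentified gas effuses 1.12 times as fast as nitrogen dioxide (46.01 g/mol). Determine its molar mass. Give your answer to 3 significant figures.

36.7 g/mol

Graham's law gives rate_X/rate_NO₂ = √(M_NO₂/M_X).
1.12 = √(46.01/M_X)
M_X = 46.01 / 1.12² = 46.01 / 1.254 = 36.7 g/mol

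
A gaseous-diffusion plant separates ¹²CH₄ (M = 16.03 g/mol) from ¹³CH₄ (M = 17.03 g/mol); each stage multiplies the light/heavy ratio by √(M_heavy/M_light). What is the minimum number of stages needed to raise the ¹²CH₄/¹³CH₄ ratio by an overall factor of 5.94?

59

With α = √(17.03/16.03) per stage, ln α = ½ ln(1.06238) = 0.03026.
Need α^N ≥ 5.94 ⇒ N ≥ ln(5.94) / ln α = 1.782 / 0.03026 = 58.89.
So at least 59 stages are needed.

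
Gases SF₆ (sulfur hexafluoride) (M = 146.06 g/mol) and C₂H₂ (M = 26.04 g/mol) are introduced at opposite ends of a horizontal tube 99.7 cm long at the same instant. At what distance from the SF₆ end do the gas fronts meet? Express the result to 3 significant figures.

Distances travelled in equal time are proportional to diffusion rates, so d_SF₆/d_C₂H₂ = √(M_C₂H₂/M_SF₆) = √(26.04/146.06) = 0.4222.
With d_SF₆ + d_C₂H₂ = 99.7 cm, d_C₂H₂ = 99.7/(1 + 0.4222) = 70.10 cm.
d_SF₆ = 99.7 − 70.10 = 29.6 cm.

29.6 cm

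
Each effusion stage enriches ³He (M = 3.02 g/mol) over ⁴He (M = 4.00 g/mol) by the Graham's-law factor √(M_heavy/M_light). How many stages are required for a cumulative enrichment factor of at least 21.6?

With α = √(4.00/3.02) per stage, ln α = ½ ln(1.32450) = 0.1405.
Need α^N ≥ 21.6 ⇒ N ≥ ln(21.6) / ln α = 3.073 / 0.1405 = 21.87.
So at least 22 stages are needed.

22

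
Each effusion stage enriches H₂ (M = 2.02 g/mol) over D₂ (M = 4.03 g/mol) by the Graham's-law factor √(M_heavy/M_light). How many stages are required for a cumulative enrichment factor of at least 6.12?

With α = √(4.03/2.02) per stage, ln α = ½ ln(1.99505) = 0.3453.
Need α^N ≥ 6.12 ⇒ N ≥ ln(6.12) / ln α = 1.812 / 0.3453 = 5.25.
So at least 6 stages are needed.

6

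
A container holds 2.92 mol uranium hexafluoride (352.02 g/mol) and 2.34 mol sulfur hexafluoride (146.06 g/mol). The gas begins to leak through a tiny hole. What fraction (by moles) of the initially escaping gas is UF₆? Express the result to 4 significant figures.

Each component's effusion rate ∝ (its partial pressure)·(1/√M) ∝ n_i/√M_i.
So x_UF₆ in the escaping gas = (n_UF₆/√M_UF₆) / Σ(n_i/√M_i)
= (2.92/√352.02) / (2.92/√352.02 + 2.34/√146.06) = 0.1556/(0.1556 + 0.1936) = 0.4456.

0.4456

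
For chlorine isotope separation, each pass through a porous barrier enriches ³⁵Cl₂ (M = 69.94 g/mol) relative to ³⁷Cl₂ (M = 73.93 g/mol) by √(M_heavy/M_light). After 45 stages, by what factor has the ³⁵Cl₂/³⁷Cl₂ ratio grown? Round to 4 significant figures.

Overall factor = α^45 with α = √(73.93/69.94), i.e. (73.93/69.94)^(45/2).
= 1.05705^(45/2) = 3.484.

3.484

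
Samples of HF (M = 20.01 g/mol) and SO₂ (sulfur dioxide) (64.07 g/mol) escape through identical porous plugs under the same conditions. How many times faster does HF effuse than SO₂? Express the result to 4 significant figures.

1.789

By Graham's law, rate_HF/rate_SO₂ = √(M_SO₂/M_HF) = √(64.07/20.01) = √3.202 = 1.789.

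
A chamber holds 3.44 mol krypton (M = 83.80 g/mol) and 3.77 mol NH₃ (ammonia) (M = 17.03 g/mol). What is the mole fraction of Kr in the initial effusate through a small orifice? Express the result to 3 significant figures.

0.291

Rate_i ∝ x_i/√M_i (Graham's law weighted by mole fraction), so the effusate composition follows n_i/√M_i.
So x_Kr in the escaping gas = (n_Kr/√M_Kr) / Σ(n_i/√M_i)
= (3.44/√83.80) / (3.44/√83.80 + 3.77/√17.03) = 0.3758/(0.3758 + 0.9136) = 0.291.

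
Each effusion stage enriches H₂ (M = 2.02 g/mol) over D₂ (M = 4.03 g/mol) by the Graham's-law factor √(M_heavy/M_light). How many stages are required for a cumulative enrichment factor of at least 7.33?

With α = √(4.03/2.02) per stage, ln α = ½ ln(1.99505) = 0.3453.
Need α^N ≥ 7.33 ⇒ N ≥ ln(7.33) / ln α = 1.992 / 0.3453 = 5.77.
Rounding up, N = 6 stages.

6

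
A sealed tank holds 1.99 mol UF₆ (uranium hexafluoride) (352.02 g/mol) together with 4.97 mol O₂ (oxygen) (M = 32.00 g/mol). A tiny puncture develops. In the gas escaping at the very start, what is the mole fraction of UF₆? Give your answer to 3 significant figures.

0.108

Rate_i ∝ x_i/√M_i (Graham's law weighted by mole fraction), so the effusate composition follows n_i/√M_i.
So x_UF₆ in the escaping gas = (n_UF₆/√M_UF₆) / Σ(n_i/√M_i)
= (1.99/√352.02) / (1.99/√352.02 + 4.97/√32.00) = 0.1061/(0.1061 + 0.8786) = 0.108.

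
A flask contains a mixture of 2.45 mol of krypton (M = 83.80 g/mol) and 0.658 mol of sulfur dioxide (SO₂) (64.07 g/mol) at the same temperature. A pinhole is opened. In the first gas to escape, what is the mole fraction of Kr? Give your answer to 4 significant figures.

0.7650

Rate_i ∝ x_i/√M_i (Graham's law weighted by mole fraction), so the effusate composition follows n_i/√M_i.
x_Kr(eff) = (n_Kr/√M_Kr) / (n_Kr/√M_Kr + n_SO₂/√M_SO₂)
= (2.45/√83.80) / (2.45/√83.80 + 0.658/√64.07) = 0.2676/(0.2676 + 0.08221) = 0.7650.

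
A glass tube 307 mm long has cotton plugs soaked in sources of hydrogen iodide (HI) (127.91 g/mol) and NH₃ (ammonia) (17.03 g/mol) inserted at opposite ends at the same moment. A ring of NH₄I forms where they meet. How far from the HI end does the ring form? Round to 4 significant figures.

82.07 mm

Graham's law gives d_HI/d_NH₃ = rate_HI/rate_NH₃ = √(M_NH₃/M_HI) = √(17.03/127.91) = 0.3649.
With d_HI + d_NH₃ = 307 mm, d_NH₃ = 307/(1 + 0.3649) = 224.9 mm.
d_HI = 307 − 224.9 = 82.07 mm.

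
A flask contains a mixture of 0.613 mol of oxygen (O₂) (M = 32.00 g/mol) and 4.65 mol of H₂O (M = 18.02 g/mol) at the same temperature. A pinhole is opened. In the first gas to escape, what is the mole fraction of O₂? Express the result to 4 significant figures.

Rate_i ∝ x_i/√M_i (Graham's law weighted by mole fraction), so the effusate composition follows n_i/√M_i.
x_O₂(eff) = (n_O₂/√M_O₂) / (n_O₂/√M_O₂ + n_H₂O/√M_H₂O)
= (0.613/√32.00) / (0.613/√32.00 + 4.65/√18.02) = 0.1084/(0.1084 + 1.095) = 0.09002.

0.09002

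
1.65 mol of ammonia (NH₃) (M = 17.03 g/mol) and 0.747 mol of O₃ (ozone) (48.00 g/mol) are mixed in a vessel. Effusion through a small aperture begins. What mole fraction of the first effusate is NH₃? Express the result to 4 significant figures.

The effusion rate of species i is ∝ p_i/√M_i ∝ n_i/√M_i.
x_NH₃(eff) = (n_NH₃/√M_NH₃) / (n_NH₃/√M_NH₃ + n_O₃/√M_O₃)
= (1.65/√17.03) / (1.65/√17.03 + 0.747/√48.00) = 0.3998/(0.3998 + 0.1078) = 0.7876.

0.7876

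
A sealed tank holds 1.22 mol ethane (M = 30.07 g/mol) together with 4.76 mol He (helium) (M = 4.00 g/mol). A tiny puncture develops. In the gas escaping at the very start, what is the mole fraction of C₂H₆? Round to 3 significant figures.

0.0855

Rate_i ∝ x_i/√M_i (Graham's law weighted by mole fraction), so the effusate composition follows n_i/√M_i.
x_C₂H₆(eff) = (n_C₂H₆/√M_C₂H₆) / (n_C₂H₆/√M_C₂H₆ + n_He/√M_He)
= (1.22/√30.07) / (1.22/√30.07 + 4.76/√4.00) = 0.2225/(0.2225 + 2.380) = 0.0855.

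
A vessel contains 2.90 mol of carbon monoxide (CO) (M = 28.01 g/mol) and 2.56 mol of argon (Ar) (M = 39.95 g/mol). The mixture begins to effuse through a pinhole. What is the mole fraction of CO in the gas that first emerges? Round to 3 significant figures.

The effusion rate of species i is ∝ p_i/√M_i ∝ n_i/√M_i.
So x_CO in the escaping gas = (n_CO/√M_CO) / Σ(n_i/√M_i)
= (2.90/√28.01) / (2.90/√28.01 + 2.56/√39.95) = 0.5480/(0.5480 + 0.4050) = 0.575.

0.575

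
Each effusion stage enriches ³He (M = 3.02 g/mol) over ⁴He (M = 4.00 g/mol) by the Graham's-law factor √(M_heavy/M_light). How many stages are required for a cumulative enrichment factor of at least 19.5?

22

Single-stage factor α = √(4.00/3.02), so ln α = ½ ln(1.32450) = 0.1405.
Need α^N ≥ 19.5 ⇒ N ≥ ln(19.5) / ln α = 2.970 / 0.1405 = 21.14.
So at least 22 stages are needed.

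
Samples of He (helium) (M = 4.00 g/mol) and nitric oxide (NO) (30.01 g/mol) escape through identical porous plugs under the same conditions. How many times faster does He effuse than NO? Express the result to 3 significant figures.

2.74

Using Graham's law: rate_He/rate_NO = √(M_NO/M_He) = √(30.01/4.00) = √7.503 = 2.74.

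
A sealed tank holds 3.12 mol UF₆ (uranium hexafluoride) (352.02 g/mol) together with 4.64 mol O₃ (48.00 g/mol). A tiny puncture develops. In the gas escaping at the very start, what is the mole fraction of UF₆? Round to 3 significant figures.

Each component's effusion rate ∝ (its partial pressure)·(1/√M) ∝ n_i/√M_i.
x_UF₆(eff) = (n_UF₆/√M_UF₆) / (n_UF₆/√M_UF₆ + n_O₃/√M_O₃)
= (3.12/√352.02) / (3.12/√352.02 + 4.64/√48.00) = 0.1663/(0.1663 + 0.6697) = 0.199.

0.199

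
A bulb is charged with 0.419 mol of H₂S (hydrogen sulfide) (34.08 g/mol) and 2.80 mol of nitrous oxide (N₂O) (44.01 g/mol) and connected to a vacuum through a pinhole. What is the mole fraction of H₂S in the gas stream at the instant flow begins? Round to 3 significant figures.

0.145

Rate_i ∝ x_i/√M_i (Graham's law weighted by mole fraction), so the effusate composition follows n_i/√M_i.
So x_H₂S in the escaping gas = (n_H₂S/√M_H₂S) / Σ(n_i/√M_i)
= (0.419/√34.08) / (0.419/√34.08 + 2.80/√44.01) = 0.07177/(0.07177 + 0.4221) = 0.145.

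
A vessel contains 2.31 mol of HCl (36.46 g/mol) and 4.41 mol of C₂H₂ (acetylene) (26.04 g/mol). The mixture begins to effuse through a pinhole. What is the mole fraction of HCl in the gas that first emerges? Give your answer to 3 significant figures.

Effusion rate of each component ∝ n_i/√M_i (partial pressure × 1/√M).
So x_HCl in the escaping gas = (n_HCl/√M_HCl) / Σ(n_i/√M_i)
= (2.31/√36.46) / (2.31/√36.46 + 4.41/√26.04) = 0.3826/(0.3826 + 0.8642) = 0.307.

0.307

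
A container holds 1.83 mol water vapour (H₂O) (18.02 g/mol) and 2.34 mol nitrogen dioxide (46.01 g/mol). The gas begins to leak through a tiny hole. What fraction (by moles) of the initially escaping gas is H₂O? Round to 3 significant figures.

Each component's effusion rate ∝ (its partial pressure)·(1/√M) ∝ n_i/√M_i.
So x_H₂O in the escaping gas = (n_H₂O/√M_H₂O) / Σ(n_i/√M_i)
= (1.83/√18.02) / (1.83/√18.02 + 2.34/√46.01) = 0.4311/(0.4311 + 0.3450) = 0.555.

0.555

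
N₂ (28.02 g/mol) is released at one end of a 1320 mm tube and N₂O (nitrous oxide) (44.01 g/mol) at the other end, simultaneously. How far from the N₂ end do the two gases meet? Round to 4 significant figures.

The fronts meet when d_N₂ + d_N₂O = L with d_N₂/d_N₂O = √(M_N₂O/M_N₂) (Graham's law). Here √(M_N₂O/M_N₂) = √(44.01/28.02) = 1.253.
With d_N₂ + d_N₂O = 1320 mm, d_N₂O = 1320/(1 + 1.253) = 585.8 mm.
d_N₂ = 1320 − 585.8 = 734.2 mm.

734.2 mm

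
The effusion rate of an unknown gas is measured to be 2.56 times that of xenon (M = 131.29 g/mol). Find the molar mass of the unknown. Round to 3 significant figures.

Using Graham's law: rate_X/rate_Xe = √(M_Xe/M_X).
2.56 = √(131.29/M_X)
M_X = 131.29 / 2.56² = 131.29 / 6.554 = 20.0 g/mol

20.0 g/mol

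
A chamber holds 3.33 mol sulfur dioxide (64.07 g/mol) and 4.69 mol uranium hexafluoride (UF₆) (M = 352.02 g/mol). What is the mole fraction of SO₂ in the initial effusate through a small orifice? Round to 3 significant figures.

0.625

Each component's effusion rate ∝ (its partial pressure)·(1/√M) ∝ n_i/√M_i.
Mole fraction of SO₂ in the effusate = (n_SO₂/√M_SO₂) / (n_SO₂/√M_SO₂ + n_UF₆/√M_UF₆)
= (3.33/√64.07) / (3.33/√64.07 + 4.69/√352.02) = 0.4160/(0.4160 + 0.2500) = 0.625.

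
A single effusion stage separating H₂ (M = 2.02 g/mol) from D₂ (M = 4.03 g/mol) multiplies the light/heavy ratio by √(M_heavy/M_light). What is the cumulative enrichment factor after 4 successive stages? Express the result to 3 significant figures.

Overall factor = α^4 with α = √(4.03/2.02), i.e. (4.03/2.02)^(4/2).
= 1.99505^2 = 3.98.

3.98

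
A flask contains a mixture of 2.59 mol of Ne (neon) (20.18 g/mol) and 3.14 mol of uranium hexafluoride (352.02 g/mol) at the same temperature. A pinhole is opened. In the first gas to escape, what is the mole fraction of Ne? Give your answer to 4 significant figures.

The effusion rate of species i is ∝ p_i/√M_i ∝ n_i/√M_i.
So x_Ne in the escaping gas = (n_Ne/√M_Ne) / Σ(n_i/√M_i)
= (2.59/√20.18) / (2.59/√20.18 + 3.14/√352.02) = 0.5766/(0.5766 + 0.1674) = 0.7750.

0.7750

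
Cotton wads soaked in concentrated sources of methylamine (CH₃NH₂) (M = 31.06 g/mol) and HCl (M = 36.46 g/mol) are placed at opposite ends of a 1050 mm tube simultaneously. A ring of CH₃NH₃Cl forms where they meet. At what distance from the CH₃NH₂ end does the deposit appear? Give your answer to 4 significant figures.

546.0 mm

The fronts meet when d_CH₃NH₂ + d_HCl = L with d_CH₃NH₂/d_HCl = √(M_HCl/M_CH₃NH₂) (Graham's law). Here √(M_HCl/M_CH₃NH₂) = √(36.46/31.06) = 1.083.
With d_CH₃NH₂ + d_HCl = 1050 mm, d_HCl = 1050/(1 + 1.083) = 504.0 mm.
d_CH₃NH₂ = 1050 − 504.0 = 546.0 mm.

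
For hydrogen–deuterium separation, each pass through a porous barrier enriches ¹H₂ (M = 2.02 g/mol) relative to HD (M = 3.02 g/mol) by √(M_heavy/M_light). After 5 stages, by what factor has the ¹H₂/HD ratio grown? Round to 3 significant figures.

2.73

After 5 stages the ratio has grown by (√(3.02/2.02))^5 = (3.02/2.02)^(5/2).
= 1.49505^(5/2) = 2.73.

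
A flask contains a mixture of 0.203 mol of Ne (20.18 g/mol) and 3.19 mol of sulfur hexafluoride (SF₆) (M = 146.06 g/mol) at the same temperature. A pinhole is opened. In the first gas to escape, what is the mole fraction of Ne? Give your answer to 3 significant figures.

Rate_i ∝ x_i/√M_i (Graham's law weighted by mole fraction), so the effusate composition follows n_i/√M_i.
Mole fraction of Ne in the effusate = (n_Ne/√M_Ne) / (n_Ne/√M_Ne + n_SF₆/√M_SF₆)
= (0.203/√20.18) / (0.203/√20.18 + 3.19/√146.06) = 0.04519/(0.04519 + 0.2640) = 0.146.

0.146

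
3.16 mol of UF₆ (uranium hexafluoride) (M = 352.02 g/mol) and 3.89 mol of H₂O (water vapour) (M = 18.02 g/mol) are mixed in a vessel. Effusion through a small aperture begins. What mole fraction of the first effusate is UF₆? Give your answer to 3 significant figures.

Rate_i ∝ x_i/√M_i (Graham's law weighted by mole fraction), so the effusate composition follows n_i/√M_i.
So x_UF₆ in the escaping gas = (n_UF₆/√M_UF₆) / Σ(n_i/√M_i)
= (3.16/√352.02) / (3.16/√352.02 + 3.89/√18.02) = 0.1684/(0.1684 + 0.9164) = 0.155.

0.155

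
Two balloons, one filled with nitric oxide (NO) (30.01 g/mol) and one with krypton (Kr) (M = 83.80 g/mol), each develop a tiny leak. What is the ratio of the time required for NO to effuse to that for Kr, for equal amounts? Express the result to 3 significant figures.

Using Graham's law: t_NO/t_Kr = √(M_NO/M_Kr) = √(30.01/83.80) = √0.3581 = 0.598.

0.598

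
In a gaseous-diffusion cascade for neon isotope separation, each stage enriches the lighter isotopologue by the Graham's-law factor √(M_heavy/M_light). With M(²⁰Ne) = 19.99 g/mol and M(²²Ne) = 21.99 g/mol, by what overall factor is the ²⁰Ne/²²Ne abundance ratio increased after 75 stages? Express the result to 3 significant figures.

35.7

The single-stage factor is √(M_heavy/M_light), so 75 stages give [√(21.99/19.99)]^75 = (21.99/19.99)^(75/2).
= 1.10005^(75/2) = 35.7.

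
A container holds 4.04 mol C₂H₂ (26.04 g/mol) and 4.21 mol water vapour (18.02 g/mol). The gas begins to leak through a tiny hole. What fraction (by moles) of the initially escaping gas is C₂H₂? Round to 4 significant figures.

0.4439

Each component's effusion rate ∝ (its partial pressure)·(1/√M) ∝ n_i/√M_i.
So x_C₂H₂ in the escaping gas = (n_C₂H₂/√M_C₂H₂) / Σ(n_i/√M_i)
= (4.04/√26.04) / (4.04/√26.04 + 4.21/√18.02) = 0.7917/(0.7917 + 0.9918) = 0.4439.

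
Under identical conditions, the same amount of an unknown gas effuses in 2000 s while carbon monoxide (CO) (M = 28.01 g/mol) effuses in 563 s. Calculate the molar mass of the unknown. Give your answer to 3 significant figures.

From Graham's law, t_X/t_CO = √(M_X/M_CO).
2000/563 = 3.552 = √(M_X/28.01)
M_X = 28.01 × 3.552² = 28.01 × 12.62 = 353 g/mol

353 g/mol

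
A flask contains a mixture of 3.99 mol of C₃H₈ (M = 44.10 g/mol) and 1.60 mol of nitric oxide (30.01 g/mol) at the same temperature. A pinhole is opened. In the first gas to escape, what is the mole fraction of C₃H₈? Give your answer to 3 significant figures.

Rate_i ∝ x_i/√M_i (Graham's law weighted by mole fraction), so the effusate composition follows n_i/√M_i.
Mole fraction of C₃H₈ in the effusate = (n_C₃H₈/√M_C₃H₈) / (n_C₃H₈/√M_C₃H₈ + n_NO/√M_NO)
= (3.99/√44.10) / (3.99/√44.10 + 1.60/√30.01) = 0.6008/(0.6008 + 0.2921) = 0.673.

0.673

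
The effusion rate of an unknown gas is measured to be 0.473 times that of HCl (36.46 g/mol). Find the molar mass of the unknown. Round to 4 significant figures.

By Graham's law, rate_X/rate_HCl = √(M_HCl/M_X).
0.473 = √(36.46/M_X)
M_X = 36.46 / 0.473² = 36.46 / 0.2237 = 163.0 g/mol

163.0 g/mol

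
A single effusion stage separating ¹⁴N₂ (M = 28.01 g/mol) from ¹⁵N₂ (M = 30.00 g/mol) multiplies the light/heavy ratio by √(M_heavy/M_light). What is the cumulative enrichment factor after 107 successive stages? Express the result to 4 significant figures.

39.33

The single-stage factor is √(M_heavy/M_light), so 107 stages give [√(30.00/28.01)]^107 = (30.00/28.01)^(107/2).
= 1.07105^(107/2) = 39.33.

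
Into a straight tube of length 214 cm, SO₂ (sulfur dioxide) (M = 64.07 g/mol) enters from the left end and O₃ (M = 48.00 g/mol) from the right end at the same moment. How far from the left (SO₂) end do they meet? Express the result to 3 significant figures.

In equal time, each gas travels a distance ∝ its rate ∝ 1/√M, so d_SO₂/d_O₃ = √(M_O₃/M_SO₂) = √(48.00/64.07) = 0.8656.
With d_SO₂ + d_O₃ = 214 cm, d_O₃ = 214/(1 + 0.8656) = 114.7 cm.
d_SO₂ = 214 − 114.7 = 99.3 cm.

99.3 cm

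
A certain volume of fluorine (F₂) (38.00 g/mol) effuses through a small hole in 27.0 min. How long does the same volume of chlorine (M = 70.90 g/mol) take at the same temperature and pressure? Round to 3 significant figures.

From Graham's law, t_Cl₂/t_F₂ = √(M_Cl₂/M_F₂) = √(70.90/38.00) = √1.866 = 1.366.
So the time for Cl₂ is 27.0 × 1.366 = 36.9 min.

36.9 min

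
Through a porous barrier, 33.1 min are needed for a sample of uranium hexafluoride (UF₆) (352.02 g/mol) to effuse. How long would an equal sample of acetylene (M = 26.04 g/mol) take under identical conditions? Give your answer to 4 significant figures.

Graham's law gives t_C₂H₂/t_UF₆ = √(M_C₂H₂/M_UF₆) = √(26.04/352.02) = √0.07397 = 0.2720.
So the time for C₂H₂ is 33.1 × 0.2720 = 9.003 min.

9.003 min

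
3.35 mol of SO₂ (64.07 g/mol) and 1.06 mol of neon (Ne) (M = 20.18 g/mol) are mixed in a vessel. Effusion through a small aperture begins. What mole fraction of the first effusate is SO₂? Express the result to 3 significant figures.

Each component's effusion rate ∝ (its partial pressure)·(1/√M) ∝ n_i/√M_i.
So x_SO₂ in the escaping gas = (n_SO₂/√M_SO₂) / Σ(n_i/√M_i)
= (3.35/√64.07) / (3.35/√64.07 + 1.06/√20.18) = 0.4185/(0.4185 + 0.2360) = 0.639.

0.639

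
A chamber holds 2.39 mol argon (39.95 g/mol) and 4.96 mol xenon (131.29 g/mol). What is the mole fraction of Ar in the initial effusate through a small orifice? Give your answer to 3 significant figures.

Each component's effusion rate ∝ (its partial pressure)·(1/√M) ∝ n_i/√M_i.
Mole fraction of Ar in the effusate = (n_Ar/√M_Ar) / (n_Ar/√M_Ar + n_Xe/√M_Xe)
= (2.39/√39.95) / (2.39/√39.95 + 4.96/√131.29) = 0.3781/(0.3781 + 0.4329) = 0.466.

0.466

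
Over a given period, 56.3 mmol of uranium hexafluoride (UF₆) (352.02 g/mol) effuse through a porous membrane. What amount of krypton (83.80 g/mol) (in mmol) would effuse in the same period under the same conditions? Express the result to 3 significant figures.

115 mmol

Using Graham's law: rate_Kr/rate_UF₆ = √(M_UF₆/M_Kr) = √(352.02/83.80) = √4.201 = 2.050.
So the amount for Kr is 56.3 × 2.050 = 115 mmol.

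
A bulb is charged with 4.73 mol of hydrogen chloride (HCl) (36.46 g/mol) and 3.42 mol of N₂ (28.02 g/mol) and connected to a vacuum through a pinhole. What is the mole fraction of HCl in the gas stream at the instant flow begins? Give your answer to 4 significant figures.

0.5480

Rate_i ∝ x_i/√M_i (Graham's law weighted by mole fraction), so the effusate composition follows n_i/√M_i.
So x_HCl in the escaping gas = (n_HCl/√M_HCl) / Σ(n_i/√M_i)
= (4.73/√36.46) / (4.73/√36.46 + 3.42/√28.02) = 0.7833/(0.7833 + 0.6461) = 0.5480.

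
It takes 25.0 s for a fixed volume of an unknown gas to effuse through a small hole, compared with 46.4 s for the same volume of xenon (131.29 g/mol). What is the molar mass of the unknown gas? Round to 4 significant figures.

38.11 g/mol

Graham's law gives t_X/t_Xe = √(M_X/M_Xe).
25.0/46.4 = 0.5388 = √(M_X/131.29)
M_X = 131.29 × 0.5388² = 131.29 × 0.2903 = 38.11 g/mol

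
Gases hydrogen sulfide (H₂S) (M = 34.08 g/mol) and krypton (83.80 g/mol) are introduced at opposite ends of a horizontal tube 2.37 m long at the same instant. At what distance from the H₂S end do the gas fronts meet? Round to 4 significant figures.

1.447 m

Graham's law gives d_H₂S/d_Kr = rate_H₂S/rate_Kr = √(M_Kr/M_H₂S) = √(83.80/34.08) = 1.568.
With d_H₂S + d_Kr = 2.37 m, d_Kr = 2.37/(1 + 1.568) = 0.9229 m.
d_H₂S = 2.37 − 0.9229 = 1.447 m.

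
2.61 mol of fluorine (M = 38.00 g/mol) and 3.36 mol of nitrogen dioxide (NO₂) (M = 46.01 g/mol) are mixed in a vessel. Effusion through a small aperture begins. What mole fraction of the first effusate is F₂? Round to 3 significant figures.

0.461

Each component's effusion rate ∝ (its partial pressure)·(1/√M) ∝ n_i/√M_i.
x_F₂(eff) = (n_F₂/√M_F₂) / (n_F₂/√M_F₂ + n_NO₂/√M_NO₂)
= (2.61/√38.00) / (2.61/√38.00 + 3.36/√46.01) = 0.4234/(0.4234 + 0.4954) = 0.461.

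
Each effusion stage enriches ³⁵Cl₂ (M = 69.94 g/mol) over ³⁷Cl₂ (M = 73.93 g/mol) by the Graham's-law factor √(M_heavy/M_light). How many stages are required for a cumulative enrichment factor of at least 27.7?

120

Single-stage factor α = √(73.93/69.94), so ln α = ½ ln(1.05705) = 0.02774.
Need α^N ≥ 27.7 ⇒ N ≥ ln(27.7) / ln α = 3.321 / 0.02774 = 119.73.
So at least 120 stages are needed.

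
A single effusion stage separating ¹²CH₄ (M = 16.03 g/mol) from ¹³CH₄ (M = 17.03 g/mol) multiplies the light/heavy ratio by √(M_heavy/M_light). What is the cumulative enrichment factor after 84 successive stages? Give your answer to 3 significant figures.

12.7

Each stage multiplies the ratio by α = √(17.03/16.03), so after 84 stages the overall factor is α^84 = (17.03/16.03)^(84/2).
= 1.06238^42 = 12.7.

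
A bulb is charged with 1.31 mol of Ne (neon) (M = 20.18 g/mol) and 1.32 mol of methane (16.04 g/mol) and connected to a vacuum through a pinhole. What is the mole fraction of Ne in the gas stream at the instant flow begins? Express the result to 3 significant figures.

The effusion rate of species i is ∝ p_i/√M_i ∝ n_i/√M_i.
x_Ne(eff) = (n_Ne/√M_Ne) / (n_Ne/√M_Ne + n_CH₄/√M_CH₄)
= (1.31/√20.18) / (1.31/√20.18 + 1.32/√16.04) = 0.2916/(0.2916 + 0.3296) = 0.469.

0.469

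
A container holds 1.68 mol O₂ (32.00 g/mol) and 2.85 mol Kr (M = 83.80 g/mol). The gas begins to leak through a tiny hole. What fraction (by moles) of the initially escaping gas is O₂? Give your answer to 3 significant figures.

Effusion rate of each component ∝ n_i/√M_i (partial pressure × 1/√M).
So x_O₂ in the escaping gas = (n_O₂/√M_O₂) / Σ(n_i/√M_i)
= (1.68/√32.00) / (1.68/√32.00 + 2.85/√83.80) = 0.2970/(0.2970 + 0.3113) = 0.488.

0.488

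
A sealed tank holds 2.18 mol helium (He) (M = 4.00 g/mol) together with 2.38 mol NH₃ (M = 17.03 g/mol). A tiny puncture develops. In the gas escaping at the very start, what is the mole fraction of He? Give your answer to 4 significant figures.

0.6540

Rate_i ∝ x_i/√M_i (Graham's law weighted by mole fraction), so the effusate composition follows n_i/√M_i.
x_He(eff) = (n_He/√M_He) / (n_He/√M_He + n_NH₃/√M_NH₃)
= (2.18/√4.00) / (2.18/√4.00 + 2.38/√17.03) = 1.090/(1.090 + 0.5767) = 0.6540.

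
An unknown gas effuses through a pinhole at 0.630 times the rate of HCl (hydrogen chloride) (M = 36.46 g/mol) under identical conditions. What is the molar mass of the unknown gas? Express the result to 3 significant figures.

91.9 g/mol

Graham's law gives rate_X/rate_HCl = √(M_HCl/M_X).
0.630 = √(36.46/M_X)
M_X = 36.46 / 0.630² = 36.46 / 0.3969 = 91.9 g/mol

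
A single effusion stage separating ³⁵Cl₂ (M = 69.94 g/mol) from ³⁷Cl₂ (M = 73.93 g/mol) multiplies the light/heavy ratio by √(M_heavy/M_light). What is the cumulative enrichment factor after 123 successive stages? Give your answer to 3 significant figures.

30.3

Overall factor = α^123 with α = √(73.93/69.94), i.e. (73.93/69.94)^(123/2).
= 1.05705^(123/2) = 30.3.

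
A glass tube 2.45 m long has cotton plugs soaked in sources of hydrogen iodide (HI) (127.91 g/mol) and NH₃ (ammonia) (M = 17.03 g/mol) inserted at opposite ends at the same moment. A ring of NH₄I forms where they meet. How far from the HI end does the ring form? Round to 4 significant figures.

0.6550 m

In equal time, each gas travels a distance ∝ its rate ∝ 1/√M, so d_HI/d_NH₃ = √(M_NH₃/M_HI) = √(17.03/127.91) = 0.3649.
With d_HI + d_NH₃ = 2.45 m, d_NH₃ = 2.45/(1 + 0.3649) = 1.795 m.
d_HI = 2.45 − 1.795 = 0.6550 m.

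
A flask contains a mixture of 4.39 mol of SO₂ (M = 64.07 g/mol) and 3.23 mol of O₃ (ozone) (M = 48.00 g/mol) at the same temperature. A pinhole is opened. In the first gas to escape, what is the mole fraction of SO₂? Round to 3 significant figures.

Rate_i ∝ x_i/√M_i (Graham's law weighted by mole fraction), so the effusate composition follows n_i/√M_i.
Mole fraction of SO₂ in the effusate = (n_SO₂/√M_SO₂) / (n_SO₂/√M_SO₂ + n_O₃/√M_O₃)
= (4.39/√64.07) / (4.39/√64.07 + 3.23/√48.00) = 0.5485/(0.5485 + 0.4662) = 0.541.

0.541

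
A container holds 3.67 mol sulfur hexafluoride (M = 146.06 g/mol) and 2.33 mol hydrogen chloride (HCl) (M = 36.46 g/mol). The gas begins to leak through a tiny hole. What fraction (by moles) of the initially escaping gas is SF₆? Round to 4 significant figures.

0.4404

The effusion rate of species i is ∝ p_i/√M_i ∝ n_i/√M_i.
x_SF₆(eff) = (n_SF₆/√M_SF₆) / (n_SF₆/√M_SF₆ + n_HCl/√M_HCl)
= (3.67/√146.06) / (3.67/√146.06 + 2.33/√36.46) = 0.3037/(0.3037 + 0.3859) = 0.4404.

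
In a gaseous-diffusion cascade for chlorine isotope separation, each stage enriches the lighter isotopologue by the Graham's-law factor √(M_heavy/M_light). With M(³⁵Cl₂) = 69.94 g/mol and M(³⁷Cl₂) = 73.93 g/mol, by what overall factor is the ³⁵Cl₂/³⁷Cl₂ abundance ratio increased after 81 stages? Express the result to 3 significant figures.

9.46

Overall factor = α^81 with α = √(73.93/69.94), i.e. (73.93/69.94)^(81/2).
= 1.05705^(81/2) = 9.46.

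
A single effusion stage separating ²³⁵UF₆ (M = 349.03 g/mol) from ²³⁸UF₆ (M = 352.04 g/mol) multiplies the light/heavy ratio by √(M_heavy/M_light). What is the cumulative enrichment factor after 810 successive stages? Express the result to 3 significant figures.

32.4

Overall factor = α^810 with α = √(352.04/349.03), i.e. (352.04/349.03)^(810/2).
= 1.00862^405 = 32.4.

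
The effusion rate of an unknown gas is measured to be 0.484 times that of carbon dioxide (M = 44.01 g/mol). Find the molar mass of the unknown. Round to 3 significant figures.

188 g/mol

Since effusion rate ∝ 1/√M, rate_X/rate_CO₂ = √(M_CO₂/M_X).
0.484 = √(44.01/M_X)
M_X = 44.01 / 0.484² = 44.01 / 0.2343 = 188 g/mol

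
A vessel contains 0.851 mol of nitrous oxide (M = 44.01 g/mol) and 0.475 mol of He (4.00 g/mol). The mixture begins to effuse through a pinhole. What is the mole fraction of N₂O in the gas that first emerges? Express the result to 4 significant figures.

0.3507

The effusion rate of species i is ∝ p_i/√M_i ∝ n_i/√M_i.
So x_N₂O in the escaping gas = (n_N₂O/√M_N₂O) / Σ(n_i/√M_i)
= (0.851/√44.01) / (0.851/√44.01 + 0.475/√4.00) = 0.1283/(0.1283 + 0.2375) = 0.3507.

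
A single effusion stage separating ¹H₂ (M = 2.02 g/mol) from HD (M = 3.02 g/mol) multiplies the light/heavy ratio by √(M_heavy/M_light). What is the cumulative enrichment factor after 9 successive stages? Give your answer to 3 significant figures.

6.11

Each stage multiplies the ratio by α = √(3.02/2.02), so after 9 stages the overall factor is α^9 = (3.02/2.02)^(9/2).
= 1.49505^(9/2) = 6.11.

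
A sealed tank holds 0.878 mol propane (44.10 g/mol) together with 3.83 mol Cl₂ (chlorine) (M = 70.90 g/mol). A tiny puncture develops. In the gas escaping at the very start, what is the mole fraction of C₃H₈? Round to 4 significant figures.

0.2252

Each component's effusion rate ∝ (its partial pressure)·(1/√M) ∝ n_i/√M_i.
Mole fraction of C₃H₈ in the effusate = (n_C₃H₈/√M_C₃H₈) / (n_C₃H₈/√M_C₃H₈ + n_Cl₂/√M_Cl₂)
= (0.878/√44.10) / (0.878/√44.10 + 3.83/√70.90) = 0.1322/(0.1322 + 0.4549) = 0.2252.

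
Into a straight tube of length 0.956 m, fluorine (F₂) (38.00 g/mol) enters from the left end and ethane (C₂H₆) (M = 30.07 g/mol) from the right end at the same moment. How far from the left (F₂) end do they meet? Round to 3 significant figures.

Distances travelled in equal time are proportional to diffusion rates, so d_F₂/d_C₂H₆ = √(M_C₂H₆/M_F₂) = √(30.07/38.00) = 0.8896.
With d_F₂ + d_C₂H₆ = 0.956 m, d_C₂H₆ = 0.956/(1 + 0.8896) = 0.5059 m.
d_F₂ = 0.956 − 0.5059 = 0.450 m.

0.450 m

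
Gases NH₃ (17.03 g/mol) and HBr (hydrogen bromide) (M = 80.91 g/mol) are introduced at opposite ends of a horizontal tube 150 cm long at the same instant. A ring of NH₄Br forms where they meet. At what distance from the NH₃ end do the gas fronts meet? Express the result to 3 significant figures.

Distances travelled in equal time are proportional to diffusion rates, so d_NH₃/d_HBr = √(M_HBr/M_NH₃) = √(80.91/17.03) = 2.180.
With d_NH₃ + d_HBr = 150 cm, d_HBr = 150/(1 + 2.180) = 47.17 cm.
d_NH₃ = 150 − 47.17 = 103 cm.

103 cm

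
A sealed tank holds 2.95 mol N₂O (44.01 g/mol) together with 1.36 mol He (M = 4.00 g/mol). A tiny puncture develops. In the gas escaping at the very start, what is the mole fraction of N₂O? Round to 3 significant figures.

Rate_i ∝ x_i/√M_i (Graham's law weighted by mole fraction), so the effusate composition follows n_i/√M_i.
x_N₂O(eff) = (n_N₂O/√M_N₂O) / (n_N₂O/√M_N₂O + n_He/√M_He)
= (2.95/√44.01) / (2.95/√44.01 + 1.36/√4.00) = 0.4447/(0.4447 + 0.6800) = 0.395.

0.395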